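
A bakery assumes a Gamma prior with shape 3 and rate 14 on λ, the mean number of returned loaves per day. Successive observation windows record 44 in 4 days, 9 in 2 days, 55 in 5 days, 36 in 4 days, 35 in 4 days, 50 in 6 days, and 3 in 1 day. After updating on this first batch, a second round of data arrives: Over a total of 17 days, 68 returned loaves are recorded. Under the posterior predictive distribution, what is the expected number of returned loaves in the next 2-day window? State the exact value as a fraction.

Total count: 44 + 9 + 55 + 36 + 35 + 50 + 3 = 232.
Total exposure: 4 + 2 + 5 + 4 + 4 + 6 + 1 = 26 days.
After the first batch: Gamma(3 + 232, 14 + 26) = Gamma(235, 40).
Total count 68 over total exposure 17 days.
After the second batch: Gamma(235 + 68, 40 + 17) = Gamma(303, 57).
Predictive mean over a 2-day window = T·E[λ|data] = 2·303/57 = 202/19.

202/19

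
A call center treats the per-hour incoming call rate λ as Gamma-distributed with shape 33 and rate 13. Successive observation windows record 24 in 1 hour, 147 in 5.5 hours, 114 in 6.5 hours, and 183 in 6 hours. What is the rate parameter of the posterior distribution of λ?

32

Total count: 24 + 147 + 114 + 183 = 468.
Total exposure: 1 + 5.5 + 6.5 + 6 = 19 hours.
Gamma(α, β) with Poisson data over total exposure Σt gives posterior Gamma(α+Σx, β+Σt) = Gamma(501, 32).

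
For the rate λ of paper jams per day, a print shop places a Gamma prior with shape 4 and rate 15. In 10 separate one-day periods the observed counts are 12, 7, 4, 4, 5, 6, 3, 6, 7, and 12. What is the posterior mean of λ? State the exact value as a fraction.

14/5

Total count: 12 + 7 + 4 + 4 + 5 + 6 + 3 + 6 + 7 + 12 = 66.
Total exposure: 10 days.
The Gamma prior is conjugate for the Poisson rate, so λ | data ~ Gamma(4+66, 15+10) = Gamma(70, 25).
Posterior mean = α'/β' = 70/25 = 14/5.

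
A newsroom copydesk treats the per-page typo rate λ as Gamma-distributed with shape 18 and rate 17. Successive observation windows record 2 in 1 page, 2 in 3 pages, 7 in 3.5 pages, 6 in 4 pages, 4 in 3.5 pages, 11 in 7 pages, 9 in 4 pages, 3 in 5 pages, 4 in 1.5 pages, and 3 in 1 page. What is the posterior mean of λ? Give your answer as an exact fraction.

Total count: 2 + 2 + 7 + 6 + 4 + 11 + 9 + 3 + 4 + 3 = 51.
Total exposure: 1 + 3 + 3.5 + 4 + 3.5 + 7 + 4 + 5 + 1.5 + 1 = 33.5 pages.
Conjugate update: add total count to the shape and total exposure to the rate, giving Gamma(69, 101/2).
Posterior mean = α'/β' = 69/(101/2) = 138/101.

138/101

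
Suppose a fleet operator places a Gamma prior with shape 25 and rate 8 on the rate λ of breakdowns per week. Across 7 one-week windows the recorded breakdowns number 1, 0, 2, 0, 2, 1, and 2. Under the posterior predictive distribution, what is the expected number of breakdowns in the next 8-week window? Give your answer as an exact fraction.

88/5

Total count: 1 + 0 + 2 + 0 + 2 + 1 + 2 = 8.
Total exposure: 7 weeks.
Posterior: α' = 25 + 8 = 33, β' = 8 + 7 = 15.
Predictive mean over an 8-week window = T·E[λ|data] = 8·33/15 = 88/5.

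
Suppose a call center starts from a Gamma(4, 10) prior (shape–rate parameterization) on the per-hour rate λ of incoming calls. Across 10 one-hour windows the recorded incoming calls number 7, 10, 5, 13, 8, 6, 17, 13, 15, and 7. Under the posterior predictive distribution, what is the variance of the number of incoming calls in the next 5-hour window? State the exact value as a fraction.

525/16

Total count: 7 + 10 + 5 + 13 + 8 + 6 + 17 + 13 + 15 + 7 = 101.
Total exposure: 10 hours.
Posterior: α' = 4 + 101 = 105, β' = 10 + 10 = 20.
The posterior predictive for a window of length T is Negative Binomial with variance T·α'·(β'+T)/β'² = 5·105·25/400 = 525/16.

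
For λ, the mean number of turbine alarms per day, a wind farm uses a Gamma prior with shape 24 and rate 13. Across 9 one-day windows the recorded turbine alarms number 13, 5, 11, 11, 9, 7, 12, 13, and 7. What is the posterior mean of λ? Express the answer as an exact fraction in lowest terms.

56/11

Total count: 13 + 5 + 11 + 11 + 9 + 7 + 12 + 13 + 7 = 88.
Total exposure: 9 days.
Conjugate update: add total count to the shape and total exposure to the rate, giving Gamma(112, 22).
Posterior mean = α'/β' = 112/22 = 56/11.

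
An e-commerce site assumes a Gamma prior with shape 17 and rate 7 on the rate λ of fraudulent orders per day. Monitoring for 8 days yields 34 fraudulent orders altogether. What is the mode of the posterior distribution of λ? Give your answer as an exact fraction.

Total count 34 over total exposure 8 days.
Gamma(α, β) with Poisson data over total exposure Σt gives posterior Gamma(α+Σx, β+Σt) = Gamma(51, 15).
Posterior mode = (α'−1)/β' = 50/15 = 10/3.

10/3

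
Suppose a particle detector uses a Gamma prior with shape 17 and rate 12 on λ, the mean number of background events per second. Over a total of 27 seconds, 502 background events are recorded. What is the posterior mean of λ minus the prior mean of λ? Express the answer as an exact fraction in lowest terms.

Total count 502 over total exposure 27 seconds.
Gamma(α, β) with Poisson data over total exposure Σt gives posterior Gamma(α+Σx, β+Σt) = Gamma(519, 39).
Posterior mean = 519/39 = 173/13; prior mean = 17/12 = 17/12. Difference = 173/13 − 17/12 = 1855/156.

1855/156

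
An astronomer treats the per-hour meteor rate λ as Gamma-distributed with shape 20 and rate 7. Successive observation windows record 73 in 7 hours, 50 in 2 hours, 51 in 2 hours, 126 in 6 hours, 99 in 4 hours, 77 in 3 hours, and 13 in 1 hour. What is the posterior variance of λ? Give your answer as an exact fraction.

509/1024

Total count: 73 + 50 + 51 + 126 + 99 + 77 + 13 = 489.
Total exposure: 7 + 2 + 2 + 6 + 4 + 3 + 1 = 25 hours.
Posterior: α' = 20 + 489 = 509, β' = 7 + 25 = 32.
Posterior variance = α'/β'² = 509/1024.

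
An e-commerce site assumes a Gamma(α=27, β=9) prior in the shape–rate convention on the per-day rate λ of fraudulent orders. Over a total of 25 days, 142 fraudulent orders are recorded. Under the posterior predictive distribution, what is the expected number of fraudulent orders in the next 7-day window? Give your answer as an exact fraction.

1183/34

Total count 142 over total exposure 25 days.
The Gamma prior is conjugate for the Poisson rate, so λ | data ~ Gamma(27+142, 9+25) = Gamma(169, 34).
Predictive mean over a 7-day window = T·E[λ|data] = 7·169/34 = 1183/34.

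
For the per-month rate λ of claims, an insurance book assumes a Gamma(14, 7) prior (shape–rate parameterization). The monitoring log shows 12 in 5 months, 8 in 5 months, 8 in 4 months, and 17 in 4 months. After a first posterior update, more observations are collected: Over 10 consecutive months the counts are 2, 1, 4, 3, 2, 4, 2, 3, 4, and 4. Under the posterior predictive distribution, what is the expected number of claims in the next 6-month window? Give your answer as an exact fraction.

Total count: 12 + 8 + 8 + 17 = 45.
Total exposure: 5 + 5 + 4 + 4 = 18 months.
After the first batch: Gamma(14 + 45, 7 + 18) = Gamma(59, 25).
Total count: 2 + 1 + 4 + 3 + 2 + 4 + 2 + 3 + 4 + 4 = 29.
Total exposure: 10 months.
After the second batch: Gamma(59 + 29, 25 + 10) = Gamma(88, 35).
Predictive mean over a 6-month window = T·E[λ|data] = 6·88/35 = 528/35.

528/35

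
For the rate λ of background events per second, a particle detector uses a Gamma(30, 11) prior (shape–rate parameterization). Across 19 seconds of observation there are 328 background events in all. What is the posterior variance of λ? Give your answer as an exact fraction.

Total count 328 over total exposure 19 seconds.
The Gamma prior is conjugate for the Poisson rate, so λ | data ~ Gamma(30+328, 11+19) = Gamma(358, 30).
Posterior variance = α'/β'² = 358/900 = 179/450.

179/450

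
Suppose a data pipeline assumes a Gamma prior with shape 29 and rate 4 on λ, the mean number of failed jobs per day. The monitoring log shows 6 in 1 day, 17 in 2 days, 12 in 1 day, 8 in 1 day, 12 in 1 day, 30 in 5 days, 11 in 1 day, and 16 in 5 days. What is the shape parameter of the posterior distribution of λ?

Total count: 6 + 17 + 12 + 8 + 12 + 30 + 11 + 16 = 112.
Total exposure: 1 + 2 + 1 + 1 + 1 + 5 + 1 + 5 = 17 days.
Posterior: α' = 29 + 112 = 141, β' = 4 + 17 = 21.

141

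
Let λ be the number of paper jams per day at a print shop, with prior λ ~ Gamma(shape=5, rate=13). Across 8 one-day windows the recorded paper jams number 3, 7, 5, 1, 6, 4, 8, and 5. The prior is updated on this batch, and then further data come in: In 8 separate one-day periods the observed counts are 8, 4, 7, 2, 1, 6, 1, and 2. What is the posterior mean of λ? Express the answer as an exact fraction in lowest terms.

75/29

Total count: 3 + 7 + 5 + 1 + 6 + 4 + 8 + 5 = 39.
Total exposure: 8 days.
After the first batch: Gamma(5 + 39, 13 + 8) = Gamma(44, 21).
Total count: 8 + 4 + 7 + 2 + 1 + 6 + 1 + 2 = 31.
Total exposure: 8 days.
After the second batch: Gamma(44 + 31, 21 + 8) = Gamma(75, 29).
Posterior mean = α'/β' = 75/29.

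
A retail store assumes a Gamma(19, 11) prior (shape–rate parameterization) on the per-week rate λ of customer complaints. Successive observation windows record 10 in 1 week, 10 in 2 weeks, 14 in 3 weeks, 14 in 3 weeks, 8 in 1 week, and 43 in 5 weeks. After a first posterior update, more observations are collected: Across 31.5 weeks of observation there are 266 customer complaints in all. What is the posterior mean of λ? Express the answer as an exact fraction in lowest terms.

Total count: 10 + 10 + 14 + 14 + 8 + 43 = 99.
Total exposure: 1 + 2 + 3 + 3 + 1 + 5 = 15 weeks.
After the first batch: Gamma(19 + 99, 11 + 15) = Gamma(118, 26).
Total count 266 over total exposure 31.5 weeks.
After the second batch: Gamma(118 + 266, 26 + 31.5) = Gamma(384, 115/2).
Posterior mean = α'/β' = 384/(115/2) = 768/115.

768/115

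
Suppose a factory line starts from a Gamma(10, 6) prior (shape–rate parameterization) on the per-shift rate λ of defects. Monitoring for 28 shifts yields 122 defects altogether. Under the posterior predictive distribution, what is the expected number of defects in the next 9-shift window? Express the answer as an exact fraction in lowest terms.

594/17

Total count 122 over total exposure 28 shifts.
Gamma(α, β) with Poisson data over total exposure Σt gives posterior Gamma(α+Σx, β+Σt) = Gamma(132, 34).
Predictive mean over a 9-shift window = T·E[λ|data] = 9·132/34 = 594/17.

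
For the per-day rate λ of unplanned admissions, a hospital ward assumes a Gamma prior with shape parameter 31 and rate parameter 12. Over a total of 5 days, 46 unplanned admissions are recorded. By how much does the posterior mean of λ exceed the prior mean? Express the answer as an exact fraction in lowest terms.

397/204

Total count 46 over total exposure 5 days.
By Gamma–Poisson conjugacy, the posterior is Gamma(α + Σx, β + Σt) = Gamma(31 + 46, 12 + 5) = Gamma(77, 17).
Posterior mean = 77/17 = 77/17; prior mean = 31/12 = 31/12. Difference = 77/17 − 31/12 = 397/204.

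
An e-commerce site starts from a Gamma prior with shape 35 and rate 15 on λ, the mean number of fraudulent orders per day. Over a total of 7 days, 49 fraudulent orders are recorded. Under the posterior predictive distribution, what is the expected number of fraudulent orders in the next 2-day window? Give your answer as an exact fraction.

84/11

Total count 49 over total exposure 7 days.
Posterior: α' = 35 + 49 = 84, β' = 15 + 7 = 22.
Predictive mean over a 2-day window = T·E[λ|data] = 2·84/22 = 84/11.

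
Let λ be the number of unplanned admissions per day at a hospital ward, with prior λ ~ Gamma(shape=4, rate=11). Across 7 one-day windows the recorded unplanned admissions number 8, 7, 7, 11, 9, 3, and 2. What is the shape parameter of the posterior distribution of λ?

Total count: 8 + 7 + 7 + 11 + 9 + 3 + 2 = 47.
Total exposure: 7 days.
Gamma(α, β) with Poisson data over total exposure Σt gives posterior Gamma(α+Σx, β+Σt) = Gamma(51, 18).

51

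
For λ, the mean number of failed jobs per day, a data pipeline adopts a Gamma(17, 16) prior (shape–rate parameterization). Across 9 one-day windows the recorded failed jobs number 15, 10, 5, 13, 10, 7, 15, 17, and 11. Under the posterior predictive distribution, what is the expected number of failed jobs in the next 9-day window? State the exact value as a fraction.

Total count: 15 + 10 + 5 + 13 + 10 + 7 + 15 + 17 + 11 = 103.
Total exposure: 9 days.
Conjugate update: add total count to the shape and total exposure to the rate, giving Gamma(120, 25).
Predictive mean over a 9-day window = T·E[λ|data] = 9·120/25 = 216/5.

216/5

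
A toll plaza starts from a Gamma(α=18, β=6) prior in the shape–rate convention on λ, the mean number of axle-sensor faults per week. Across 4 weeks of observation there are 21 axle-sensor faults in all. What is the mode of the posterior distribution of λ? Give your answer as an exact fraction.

19/5

Total count 21 over total exposure 4 weeks.
By Gamma–Poisson conjugacy, the posterior is Gamma(α + Σx, β + Σt) = Gamma(18 + 21, 6 + 4) = Gamma(39, 10).
Posterior mode = (α'−1)/β' = 38/10 = 19/5.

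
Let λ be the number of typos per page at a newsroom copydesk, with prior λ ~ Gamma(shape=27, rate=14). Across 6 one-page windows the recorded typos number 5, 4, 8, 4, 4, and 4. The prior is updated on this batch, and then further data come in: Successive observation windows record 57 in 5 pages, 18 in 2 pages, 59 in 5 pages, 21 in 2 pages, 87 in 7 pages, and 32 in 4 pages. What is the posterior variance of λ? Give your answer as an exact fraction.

Total count: 5 + 4 + 8 + 4 + 4 + 4 = 29.
Total exposure: 6 pages.
After the first batch: Gamma(27 + 29, 14 + 6) = Gamma(56, 20).
Total count: 57 + 18 + 59 + 21 + 87 + 32 = 274.
Total exposure: 5 + 2 + 5 + 2 + 7 + 4 = 25 pages.
After the second batch: Gamma(56 + 274, 20 + 25) = Gamma(330, 45).
Posterior variance = α'/β'² = 330/2025 = 22/135.

22/135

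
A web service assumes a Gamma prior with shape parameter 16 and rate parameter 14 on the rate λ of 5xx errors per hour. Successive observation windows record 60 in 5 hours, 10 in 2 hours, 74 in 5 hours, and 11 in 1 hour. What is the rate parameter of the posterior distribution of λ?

Total count: 60 + 10 + 74 + 11 = 155.
Total exposure: 5 + 2 + 5 + 1 = 13 hours.
By Gamma–Poisson conjugacy, the posterior is Gamma(α + Σx, β + Σt) = Gamma(16 + 155, 14 + 13) = Gamma(171, 27).

27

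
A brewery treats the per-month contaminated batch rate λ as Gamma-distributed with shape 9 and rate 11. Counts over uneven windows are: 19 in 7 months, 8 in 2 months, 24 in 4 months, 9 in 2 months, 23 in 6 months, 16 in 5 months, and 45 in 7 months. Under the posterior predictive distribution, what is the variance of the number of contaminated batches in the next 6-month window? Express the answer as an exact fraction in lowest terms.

Total count: 19 + 8 + 24 + 9 + 23 + 16 + 45 = 144.
Total exposure: 7 + 2 + 4 + 2 + 6 + 5 + 7 = 33 months.
By Gamma–Poisson conjugacy, the posterior is Gamma(α + Σx, β + Σt) = Gamma(9 + 144, 11 + 33) = Gamma(153, 44).
The posterior predictive for a window of length T is Negative Binomial with variance T·α'·(β'+T)/β'² = 6·153·50/1936 = 11475/484.

11475/484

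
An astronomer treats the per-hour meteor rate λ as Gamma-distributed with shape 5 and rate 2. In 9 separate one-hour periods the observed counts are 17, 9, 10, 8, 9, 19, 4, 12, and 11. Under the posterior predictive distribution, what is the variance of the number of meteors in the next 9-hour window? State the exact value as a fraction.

Total count: 17 + 9 + 10 + 8 + 9 + 19 + 4 + 12 + 11 = 99.
Total exposure: 9 hours.
Gamma(α, β) with Poisson data over total exposure Σt gives posterior Gamma(α+Σx, β+Σt) = Gamma(104, 11).
The posterior predictive for a window of length T is Negative Binomial with variance T·α'·(β'+T)/β'² = 9·104·20/121 = 18720/121.

18720/121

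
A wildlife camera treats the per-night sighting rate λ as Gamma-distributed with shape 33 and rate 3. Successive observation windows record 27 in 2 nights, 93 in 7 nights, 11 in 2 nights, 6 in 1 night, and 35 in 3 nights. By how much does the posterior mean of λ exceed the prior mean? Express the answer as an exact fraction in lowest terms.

Total count: 27 + 93 + 11 + 6 + 35 = 172.
Total exposure: 2 + 7 + 2 + 1 + 3 = 15 nights.
Gamma(α, β) with Poisson data over total exposure Σt gives posterior Gamma(α+Σx, β+Σt) = Gamma(205, 18).
Posterior mean = 205/18 = 205/18; prior mean = 33/3 = 11. Difference = 205/18 − 11 = 7/18.

7/18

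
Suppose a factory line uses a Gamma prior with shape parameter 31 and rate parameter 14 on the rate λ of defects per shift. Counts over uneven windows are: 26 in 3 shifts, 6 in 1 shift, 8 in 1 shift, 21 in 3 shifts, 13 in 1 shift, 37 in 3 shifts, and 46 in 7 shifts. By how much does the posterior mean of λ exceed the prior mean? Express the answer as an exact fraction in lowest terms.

Total count: 26 + 6 + 8 + 21 + 13 + 37 + 46 = 157.
Total exposure: 3 + 1 + 1 + 3 + 1 + 3 + 7 = 19 shifts.
The Gamma prior is conjugate for the Poisson rate, so λ | data ~ Gamma(31+157, 14+19) = Gamma(188, 33).
Posterior mean = 188/33 = 188/33; prior mean = 31/14 = 31/14. Difference = 188/33 − 31/14 = 1609/462.

1609/462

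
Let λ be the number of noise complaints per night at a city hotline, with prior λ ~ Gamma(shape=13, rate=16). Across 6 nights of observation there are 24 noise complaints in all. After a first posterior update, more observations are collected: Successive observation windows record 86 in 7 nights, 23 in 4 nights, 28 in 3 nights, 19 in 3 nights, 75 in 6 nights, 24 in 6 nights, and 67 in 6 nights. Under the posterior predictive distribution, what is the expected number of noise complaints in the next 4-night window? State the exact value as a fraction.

1436/57

Total count 24 over total exposure 6 nights.
After the first batch: Gamma(13 + 24, 16 + 6) = Gamma(37, 22).
Total count: 86 + 23 + 28 + 19 + 75 + 24 + 67 = 322.
Total exposure: 7 + 4 + 3 + 3 + 6 + 6 + 6 = 35 nights.
After the second batch: Gamma(37 + 322, 22 + 35) = Gamma(359, 57).
Predictive mean over a 4-night window = T·E[λ|data] = 4·359/57 = 1436/57.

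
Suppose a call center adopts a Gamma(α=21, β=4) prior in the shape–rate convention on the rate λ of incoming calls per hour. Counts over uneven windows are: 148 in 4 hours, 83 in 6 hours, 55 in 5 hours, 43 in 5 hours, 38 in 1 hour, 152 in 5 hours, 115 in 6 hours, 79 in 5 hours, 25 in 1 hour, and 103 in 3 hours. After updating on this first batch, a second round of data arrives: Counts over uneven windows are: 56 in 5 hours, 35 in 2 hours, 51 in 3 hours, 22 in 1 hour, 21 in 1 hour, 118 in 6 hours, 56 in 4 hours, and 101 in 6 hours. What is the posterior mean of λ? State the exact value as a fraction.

Total count: 148 + 83 + 55 + 43 + 38 + 152 + 115 + 79 + 25 + 103 = 841.
Total exposure: 4 + 6 + 5 + 5 + 1 + 5 + 6 + 5 + 1 + 3 = 41 hours.
After the first batch: Gamma(21 + 841, 4 + 41) = Gamma(862, 45).
Total count: 56 + 35 + 51 + 22 + 21 + 118 + 56 + 101 = 460.
Total exposure: 5 + 2 + 3 + 1 + 1 + 6 + 4 + 6 = 28 hours.
After the second batch: Gamma(862 + 460, 45 + 28) = Gamma(1322, 73).
Posterior mean = α'/β' = 1322/73.

1322/73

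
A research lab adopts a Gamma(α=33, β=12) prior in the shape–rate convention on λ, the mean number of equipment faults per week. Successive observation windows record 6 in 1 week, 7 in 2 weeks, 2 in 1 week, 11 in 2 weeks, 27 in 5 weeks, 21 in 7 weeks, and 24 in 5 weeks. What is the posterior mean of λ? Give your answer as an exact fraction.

131/35

Total count: 6 + 7 + 2 + 11 + 27 + 21 + 24 = 98.
Total exposure: 1 + 2 + 1 + 2 + 5 + 7 + 5 = 23 weeks.
The Gamma prior is conjugate for the Poisson rate, so λ | data ~ Gamma(33+98, 12+23) = Gamma(131, 35).
Posterior mean = α'/β' = 131/35.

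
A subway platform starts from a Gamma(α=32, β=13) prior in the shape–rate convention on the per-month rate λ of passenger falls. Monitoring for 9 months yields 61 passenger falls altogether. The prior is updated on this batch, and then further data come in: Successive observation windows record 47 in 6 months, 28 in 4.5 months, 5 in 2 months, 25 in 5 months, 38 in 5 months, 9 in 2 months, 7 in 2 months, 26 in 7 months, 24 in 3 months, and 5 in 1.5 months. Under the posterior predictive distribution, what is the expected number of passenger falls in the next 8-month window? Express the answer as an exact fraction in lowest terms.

Total count 61 over total exposure 9 months.
After the first batch: Gamma(32 + 61, 13 + 9) = Gamma(93, 22).
Total count: 47 + 28 + 5 + 25 + 38 + 9 + 7 + 26 + 24 + 5 = 214.
Total exposure: 6 + 4.5 + 2 + 5 + 5 + 2 + 2 + 7 + 3 + 1.5 = 38 months.
After the second batch: Gamma(93 + 214, 22 + 38) = Gamma(307, 60).
Predictive mean over an 8-month window = T·E[λ|data] = 8·307/60 = 614/15.

614/15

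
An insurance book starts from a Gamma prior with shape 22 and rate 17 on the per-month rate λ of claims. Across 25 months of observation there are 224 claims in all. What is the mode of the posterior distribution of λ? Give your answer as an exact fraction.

Total count 224 over total exposure 25 months.
Conjugate update: add total count to the shape and total exposure to the rate, giving Gamma(246, 42).
Posterior mode = (α'−1)/β' = 245/42 = 35/6.

35/6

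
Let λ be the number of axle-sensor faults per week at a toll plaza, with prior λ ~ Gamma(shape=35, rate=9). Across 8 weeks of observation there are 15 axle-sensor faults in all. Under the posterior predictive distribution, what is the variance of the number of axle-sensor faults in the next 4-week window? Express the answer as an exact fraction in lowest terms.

Total count 15 over total exposure 8 weeks.
Conjugate update: add total count to the shape and total exposure to the rate, giving Gamma(50, 17).
The posterior predictive for a window of length T is Negative Binomial with variance T·α'·(β'+T)/β'² = 4·50·21/289 = 4200/289.

4200/289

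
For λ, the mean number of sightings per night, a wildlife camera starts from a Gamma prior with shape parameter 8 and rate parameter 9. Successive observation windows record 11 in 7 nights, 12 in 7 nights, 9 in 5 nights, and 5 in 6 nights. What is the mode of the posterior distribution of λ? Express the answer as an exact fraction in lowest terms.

Total count: 11 + 12 + 9 + 5 = 37.
Total exposure: 7 + 7 + 5 + 6 = 25 nights.
Posterior: α' = 8 + 37 = 45, β' = 9 + 25 = 34.
Posterior mode = (α'−1)/β' = 44/34 = 22/17.

22/17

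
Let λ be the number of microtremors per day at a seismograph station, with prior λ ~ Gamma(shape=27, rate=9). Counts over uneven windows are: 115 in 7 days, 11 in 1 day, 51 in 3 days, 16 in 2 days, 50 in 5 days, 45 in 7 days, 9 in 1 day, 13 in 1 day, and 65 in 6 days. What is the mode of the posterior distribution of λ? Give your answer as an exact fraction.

Total count: 115 + 11 + 51 + 16 + 50 + 45 + 9 + 13 + 65 = 375.
Total exposure: 7 + 1 + 3 + 2 + 5 + 7 + 1 + 1 + 6 = 33 days.
Posterior: α' = 27 + 375 = 402, β' = 9 + 33 = 42.
Posterior mode = (α'−1)/β' = 401/42.

401/42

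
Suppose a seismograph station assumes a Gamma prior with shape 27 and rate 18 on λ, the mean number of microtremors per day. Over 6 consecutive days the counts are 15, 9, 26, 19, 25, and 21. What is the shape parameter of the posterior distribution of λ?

Total count: 15 + 9 + 26 + 19 + 25 + 21 = 115.
Total exposure: 6 days.
Gamma(α, β) with Poisson data over total exposure Σt gives posterior Gamma(α+Σx, β+Σt) = Gamma(142, 24).

142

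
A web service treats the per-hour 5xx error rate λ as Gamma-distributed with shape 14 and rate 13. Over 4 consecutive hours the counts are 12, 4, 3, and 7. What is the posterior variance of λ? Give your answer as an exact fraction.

40/289

Total count: 12 + 4 + 3 + 7 = 26.
Total exposure: 4 hours.
Conjugate update: add total count to the shape and total exposure to the rate, giving Gamma(40, 17).
Posterior variance = α'/β'² = 40/289.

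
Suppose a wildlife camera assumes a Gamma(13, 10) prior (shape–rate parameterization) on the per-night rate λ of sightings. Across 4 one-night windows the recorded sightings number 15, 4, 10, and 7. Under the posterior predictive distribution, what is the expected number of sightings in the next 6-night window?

21

Total count: 15 + 4 + 10 + 7 = 36.
Total exposure: 4 nights.
Conjugate update: add total count to the shape and total exposure to the rate, giving Gamma(49, 14).
Predictive mean over a 6-night window = T·E[λ|data] = 6·49/14 = 21.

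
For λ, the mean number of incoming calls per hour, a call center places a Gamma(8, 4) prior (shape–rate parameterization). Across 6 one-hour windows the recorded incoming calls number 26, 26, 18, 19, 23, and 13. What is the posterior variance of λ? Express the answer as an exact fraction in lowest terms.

133/100

Total count: 26 + 26 + 18 + 19 + 23 + 13 = 125.
Total exposure: 6 hours.
By Gamma–Poisson conjugacy, the posterior is Gamma(α + Σx, β + Σt) = Gamma(8 + 125, 4 + 6) = Gamma(133, 10).
Posterior variance = α'/β'² = 133/100.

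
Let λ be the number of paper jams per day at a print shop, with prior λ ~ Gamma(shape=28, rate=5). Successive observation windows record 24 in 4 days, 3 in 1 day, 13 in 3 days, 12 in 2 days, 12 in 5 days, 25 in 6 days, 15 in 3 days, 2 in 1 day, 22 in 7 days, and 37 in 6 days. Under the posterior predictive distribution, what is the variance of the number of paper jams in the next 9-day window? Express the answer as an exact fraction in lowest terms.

90324/1849

Total count: 24 + 3 + 13 + 12 + 12 + 25 + 15 + 2 + 22 + 37 = 165.
Total exposure: 4 + 1 + 3 + 2 + 5 + 6 + 3 + 1 + 7 + 6 = 38 days.
Conjugate update: add total count to the shape and total exposure to the rate, giving Gamma(193, 43).
The posterior predictive for a window of length T is Negative Binomial with variance T·α'·(β'+T)/β'² = 9·193·52/1849 = 90324/1849.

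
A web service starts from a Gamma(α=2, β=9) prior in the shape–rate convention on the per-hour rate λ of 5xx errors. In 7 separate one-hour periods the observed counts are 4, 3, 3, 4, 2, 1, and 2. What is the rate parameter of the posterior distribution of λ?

16

Total count: 4 + 3 + 3 + 4 + 2 + 1 + 2 = 19.
Total exposure: 7 hours.
Posterior: α' = 2 + 19 = 21, β' = 9 + 7 = 16.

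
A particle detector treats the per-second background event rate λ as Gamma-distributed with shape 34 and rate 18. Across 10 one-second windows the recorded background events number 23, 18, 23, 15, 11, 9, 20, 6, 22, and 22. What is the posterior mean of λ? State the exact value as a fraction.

29/4

Total count: 23 + 18 + 23 + 15 + 11 + 9 + 20 + 6 + 22 + 22 = 169.
Total exposure: 10 seconds.
Conjugate update: add total count to the shape and total exposure to the rate, giving Gamma(203, 28).
Posterior mean = α'/β' = 203/28 = 29/4.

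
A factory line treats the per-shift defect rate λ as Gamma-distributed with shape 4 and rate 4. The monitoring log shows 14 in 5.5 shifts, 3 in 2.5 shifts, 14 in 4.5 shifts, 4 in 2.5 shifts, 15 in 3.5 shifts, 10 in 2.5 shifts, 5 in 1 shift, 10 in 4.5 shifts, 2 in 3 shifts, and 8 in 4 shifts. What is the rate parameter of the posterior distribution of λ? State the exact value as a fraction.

75/2

Total count: 14 + 3 + 14 + 4 + 15 + 10 + 5 + 10 + 2 + 8 = 85.
Total exposure: 5.5 + 2.5 + 4.5 + 2.5 + 3.5 + 2.5 + 1 + 4.5 + 3 + 4 = 33.5 shifts.
Posterior: α' = 4 + 85 = 89, β' = 4 + 33.5 = 75/2.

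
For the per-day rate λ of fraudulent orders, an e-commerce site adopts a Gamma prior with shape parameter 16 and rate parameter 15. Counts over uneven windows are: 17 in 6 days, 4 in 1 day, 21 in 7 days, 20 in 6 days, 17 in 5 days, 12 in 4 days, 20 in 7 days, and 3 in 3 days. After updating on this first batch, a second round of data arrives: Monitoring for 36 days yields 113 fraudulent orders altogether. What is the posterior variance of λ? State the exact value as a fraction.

Total count: 17 + 4 + 21 + 20 + 17 + 12 + 20 + 3 = 114.
Total exposure: 6 + 1 + 7 + 6 + 5 + 4 + 7 + 3 = 39 days.
After the first batch: Gamma(16 + 114, 15 + 39) = Gamma(130, 54).
Total count 113 over total exposure 36 days.
After the second batch: Gamma(130 + 113, 54 + 36) = Gamma(243, 90).
Posterior variance = α'/β'² = 243/8100 = 3/100.

3/100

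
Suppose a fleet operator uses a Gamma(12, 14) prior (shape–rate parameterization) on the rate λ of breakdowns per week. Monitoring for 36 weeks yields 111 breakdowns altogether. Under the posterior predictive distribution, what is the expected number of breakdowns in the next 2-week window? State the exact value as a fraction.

123/25

Total count 111 over total exposure 36 weeks.
Conjugate update: add total count to the shape and total exposure to the rate, giving Gamma(123, 50).
Predictive mean over a 2-week window = T·E[λ|data] = 2·123/50 = 123/25.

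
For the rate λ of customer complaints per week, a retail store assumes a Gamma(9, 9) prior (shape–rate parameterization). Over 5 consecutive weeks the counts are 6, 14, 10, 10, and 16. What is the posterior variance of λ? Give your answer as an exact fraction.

Total count: 6 + 14 + 10 + 10 + 16 = 56.
Total exposure: 5 weeks.
Posterior: α' = 9 + 56 = 65, β' = 9 + 5 = 14.
Posterior variance = α'/β'² = 65/196.

65/196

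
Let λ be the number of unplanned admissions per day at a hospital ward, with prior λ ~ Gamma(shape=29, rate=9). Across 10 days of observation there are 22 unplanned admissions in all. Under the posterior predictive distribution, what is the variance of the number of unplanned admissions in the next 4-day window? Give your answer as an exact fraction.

4692/361

Total count 22 over total exposure 10 days.
Posterior: α' = 29 + 22 = 51, β' = 9 + 10 = 19.
The posterior predictive for a window of length T is Negative Binomial with variance T·α'·(β'+T)/β'² = 4·51·23/361 = 4692/361.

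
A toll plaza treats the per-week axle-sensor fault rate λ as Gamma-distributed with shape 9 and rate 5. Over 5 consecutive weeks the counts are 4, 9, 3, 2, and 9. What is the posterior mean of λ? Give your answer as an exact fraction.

18/5

Total count: 4 + 9 + 3 + 2 + 9 = 27.
Total exposure: 5 weeks.
Conjugate update: add total count to the shape and total exposure to the rate, giving Gamma(36, 10).
Posterior mean = α'/β' = 36/10 = 18/5.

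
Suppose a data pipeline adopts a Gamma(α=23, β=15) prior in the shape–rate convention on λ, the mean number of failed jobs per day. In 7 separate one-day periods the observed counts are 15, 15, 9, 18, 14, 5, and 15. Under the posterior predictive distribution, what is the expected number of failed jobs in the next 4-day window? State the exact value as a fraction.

228/11

Total count: 15 + 15 + 9 + 18 + 14 + 5 + 15 = 91.
Total exposure: 7 days.
The Gamma prior is conjugate for the Poisson rate, so λ | data ~ Gamma(23+91, 15+7) = Gamma(114, 22).
Predictive mean over a 4-day window = T·E[λ|data] = 4·114/22 = 228/11.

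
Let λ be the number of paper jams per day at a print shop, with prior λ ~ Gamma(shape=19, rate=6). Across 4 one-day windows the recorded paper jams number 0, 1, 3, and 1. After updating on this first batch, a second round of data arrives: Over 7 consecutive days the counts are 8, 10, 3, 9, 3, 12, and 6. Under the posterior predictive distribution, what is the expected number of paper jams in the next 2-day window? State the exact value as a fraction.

150/17

Total count: 0 + 1 + 3 + 1 = 5.
Total exposure: 4 days.
After the first batch: Gamma(19 + 5, 6 + 4) = Gamma(24, 10).
Total count: 8 + 10 + 3 + 9 + 3 + 12 + 6 = 51.
Total exposure: 7 days.
After the second batch: Gamma(24 + 51, 10 + 7) = Gamma(75, 17).
Predictive mean over a 2-day window = T·E[λ|data] = 2·75/17 = 150/17.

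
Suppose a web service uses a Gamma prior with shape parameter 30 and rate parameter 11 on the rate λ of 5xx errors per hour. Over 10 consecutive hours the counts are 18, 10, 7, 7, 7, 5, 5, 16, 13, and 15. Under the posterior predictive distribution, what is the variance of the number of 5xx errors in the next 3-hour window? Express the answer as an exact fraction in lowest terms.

152/7

Total count: 18 + 10 + 7 + 7 + 7 + 5 + 5 + 16 + 13 + 15 = 103.
Total exposure: 10 hours.
Posterior: α' = 30 + 103 = 133, β' = 11 + 10 = 21.
The posterior predictive for a window of length T is Negative Binomial with variance T·α'·(β'+T)/β'² = 3·133·24/441 = 152/7.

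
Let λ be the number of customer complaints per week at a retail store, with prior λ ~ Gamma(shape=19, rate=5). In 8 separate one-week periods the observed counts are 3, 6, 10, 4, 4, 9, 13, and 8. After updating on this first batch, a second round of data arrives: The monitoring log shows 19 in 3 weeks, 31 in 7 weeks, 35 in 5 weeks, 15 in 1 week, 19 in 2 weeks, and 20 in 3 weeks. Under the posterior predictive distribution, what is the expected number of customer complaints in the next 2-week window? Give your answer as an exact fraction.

215/17

Total count: 3 + 6 + 10 + 4 + 4 + 9 + 13 + 8 = 57.
Total exposure: 8 weeks.
After the first batch: Gamma(19 + 57, 5 + 8) = Gamma(76, 13).
Total count: 19 + 31 + 35 + 15 + 19 + 20 = 139.
Total exposure: 3 + 7 + 5 + 1 + 2 + 3 = 21 weeks.
After the second batch: Gamma(76 + 139, 13 + 21) = Gamma(215, 34).
Predictive mean over a 2-week window = T·E[λ|data] = 2·215/34 = 215/17.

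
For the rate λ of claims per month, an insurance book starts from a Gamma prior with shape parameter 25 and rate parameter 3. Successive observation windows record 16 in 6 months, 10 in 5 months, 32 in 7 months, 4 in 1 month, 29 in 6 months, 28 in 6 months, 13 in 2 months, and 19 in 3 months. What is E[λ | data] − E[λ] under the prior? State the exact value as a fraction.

-149/39

Total count: 16 + 10 + 32 + 4 + 29 + 28 + 13 + 19 = 151.
Total exposure: 6 + 5 + 7 + 1 + 6 + 6 + 2 + 3 = 36 months.
Gamma(α, β) with Poisson data over total exposure Σt gives posterior Gamma(α+Σx, β+Σt) = Gamma(176, 39).
Posterior mean = 176/39 = 176/39; prior mean = 25/3 = 25/3. Difference = 176/39 − 25/3 = -149/39.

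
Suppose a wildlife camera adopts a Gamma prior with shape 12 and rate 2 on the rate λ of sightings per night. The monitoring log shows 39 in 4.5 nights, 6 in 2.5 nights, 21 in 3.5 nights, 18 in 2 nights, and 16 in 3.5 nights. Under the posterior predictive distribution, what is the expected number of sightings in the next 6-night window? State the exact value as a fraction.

Total count: 39 + 6 + 21 + 18 + 16 = 100.
Total exposure: 4.5 + 2.5 + 3.5 + 2 + 3.5 = 16 nights.
The Gamma prior is conjugate for the Poisson rate, so λ | data ~ Gamma(12+100, 2+16) = Gamma(112, 18).
Predictive mean over a 6-night window = T·E[λ|data] = 6·112/18 = 112/3.

112/3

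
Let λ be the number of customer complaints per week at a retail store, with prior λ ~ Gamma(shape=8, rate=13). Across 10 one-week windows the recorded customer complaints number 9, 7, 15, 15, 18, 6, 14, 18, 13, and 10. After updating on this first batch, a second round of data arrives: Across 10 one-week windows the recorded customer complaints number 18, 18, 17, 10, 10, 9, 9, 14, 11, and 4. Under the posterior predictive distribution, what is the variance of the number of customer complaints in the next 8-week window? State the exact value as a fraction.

Total count: 9 + 7 + 15 + 15 + 18 + 6 + 14 + 18 + 13 + 10 = 125.
Total exposure: 10 weeks.
After the first batch: Gamma(8 + 125, 13 + 10) = Gamma(133, 23).
Total count: 18 + 18 + 17 + 10 + 10 + 9 + 9 + 14 + 11 + 4 = 120.
Total exposure: 10 weeks.
After the second batch: Gamma(133 + 120, 23 + 10) = Gamma(253, 33).
The posterior predictive for a window of length T is Negative Binomial with variance T·α'·(β'+T)/β'² = 8·253·41/1089 = 7544/99.

7544/99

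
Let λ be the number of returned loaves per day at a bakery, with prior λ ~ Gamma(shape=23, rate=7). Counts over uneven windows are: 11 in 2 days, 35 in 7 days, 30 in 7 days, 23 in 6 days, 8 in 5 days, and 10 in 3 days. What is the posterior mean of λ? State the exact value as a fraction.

Total count: 11 + 35 + 30 + 23 + 8 + 10 = 117.
Total exposure: 2 + 7 + 7 + 6 + 5 + 3 = 30 days.
Posterior: α' = 23 + 117 = 140, β' = 7 + 30 = 37.
Posterior mean = α'/β' = 140/37.

140/37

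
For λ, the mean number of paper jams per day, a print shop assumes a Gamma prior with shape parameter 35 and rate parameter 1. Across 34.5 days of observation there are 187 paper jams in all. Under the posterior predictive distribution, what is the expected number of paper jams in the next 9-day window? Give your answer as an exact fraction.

Total count 187 over total exposure 34.5 days.
The Gamma prior is conjugate for the Poisson rate, so λ | data ~ Gamma(35+187, 1+34.5) = Gamma(222, 71/2).
Predictive mean over a 9-day window = T·E[λ|data] = 9·222/(71/2) = 3996/71.

3996/71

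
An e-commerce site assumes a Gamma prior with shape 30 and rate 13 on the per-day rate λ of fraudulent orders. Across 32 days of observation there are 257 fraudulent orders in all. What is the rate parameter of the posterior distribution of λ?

45

Total count 257 over total exposure 32 days.
Gamma(α, β) with Poisson data over total exposure Σt gives posterior Gamma(α+Σx, β+Σt) = Gamma(287, 45).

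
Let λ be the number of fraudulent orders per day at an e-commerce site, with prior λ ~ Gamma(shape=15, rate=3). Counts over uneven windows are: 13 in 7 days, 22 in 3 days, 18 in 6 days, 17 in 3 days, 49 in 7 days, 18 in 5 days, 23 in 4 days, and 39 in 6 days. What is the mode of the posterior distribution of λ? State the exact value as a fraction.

Total count: 13 + 22 + 18 + 17 + 49 + 18 + 23 + 39 = 199.
Total exposure: 7 + 3 + 6 + 3 + 7 + 5 + 4 + 6 = 41 days.
Conjugate update: add total count to the shape and total exposure to the rate, giving Gamma(214, 44).
Posterior mode = (α'−1)/β' = 213/44.

213/44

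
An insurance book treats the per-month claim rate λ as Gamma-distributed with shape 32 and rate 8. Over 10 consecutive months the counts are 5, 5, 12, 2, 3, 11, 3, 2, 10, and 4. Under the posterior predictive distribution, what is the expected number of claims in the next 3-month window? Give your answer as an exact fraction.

Total count: 5 + 5 + 12 + 2 + 3 + 11 + 3 + 2 + 10 + 4 = 57.
Total exposure: 10 months.
By Gamma–Poisson conjugacy, the posterior is Gamma(α + Σx, β + Σt) = Gamma(32 + 57, 8 + 10) = Gamma(89, 18).
Predictive mean over a 3-month window = T·E[λ|data] = 3·89/18 = 89/6.

89/6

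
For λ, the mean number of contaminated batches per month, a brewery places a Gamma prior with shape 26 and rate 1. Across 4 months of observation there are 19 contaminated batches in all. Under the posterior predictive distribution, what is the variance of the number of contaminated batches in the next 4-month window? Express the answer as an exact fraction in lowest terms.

Total count 19 over total exposure 4 months.
The Gamma prior is conjugate for the Poisson rate, so λ | data ~ Gamma(26+19, 1+4) = Gamma(45, 5).
The posterior predictive for a window of length T is Negative Binomial with variance T·α'·(β'+T)/β'² = 4·45·9/25 = 324/5.

324/5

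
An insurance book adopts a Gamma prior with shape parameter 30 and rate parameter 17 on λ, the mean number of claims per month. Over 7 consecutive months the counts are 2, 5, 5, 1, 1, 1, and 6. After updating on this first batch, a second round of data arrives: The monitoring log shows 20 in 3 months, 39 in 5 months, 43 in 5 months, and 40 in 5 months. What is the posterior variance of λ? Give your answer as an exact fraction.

Total count: 2 + 5 + 5 + 1 + 1 + 1 + 6 = 21.
Total exposure: 7 months.
After the first batch: Gamma(30 + 21, 17 + 7) = Gamma(51, 24).
Total count: 20 + 39 + 43 + 40 = 142.
Total exposure: 3 + 5 + 5 + 5 = 18 months.
After the second batch: Gamma(51 + 142, 24 + 18) = Gamma(193, 42).
Posterior variance = α'/β'² = 193/1764.

193/1764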